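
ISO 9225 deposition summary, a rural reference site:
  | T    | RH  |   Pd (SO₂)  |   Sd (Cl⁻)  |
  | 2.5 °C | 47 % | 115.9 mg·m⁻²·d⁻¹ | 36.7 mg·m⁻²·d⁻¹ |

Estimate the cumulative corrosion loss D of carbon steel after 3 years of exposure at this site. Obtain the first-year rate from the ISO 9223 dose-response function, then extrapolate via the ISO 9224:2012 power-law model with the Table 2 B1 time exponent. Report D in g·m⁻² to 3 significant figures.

D(3) = 312 g·m⁻²

carbon steel: temperature factor f = +0.150·(-7.5) = -1.1250
  Pd branch = 1.77·Pd^0.52·e^(0.02·RH+f) = 17.42 μm/a
  Cl⁻ term: 0.102·36.7^0.62·exp(0.033·47+0.04·2.5) = 4.963
  sum: 17.42 + 4.963 → r_corr = 22.38 μm/a
ISO 9224: D(t) = r_corr · t^b with b = 0.523 (carbon steel, B1)
  D(3) = 22.38 × 3^0.523 = 22.38 × 1.776 = 39.75 μm
  Mass loss = 39.75 μm × 7.85 g/cm³ = 312.1 g·m⁻²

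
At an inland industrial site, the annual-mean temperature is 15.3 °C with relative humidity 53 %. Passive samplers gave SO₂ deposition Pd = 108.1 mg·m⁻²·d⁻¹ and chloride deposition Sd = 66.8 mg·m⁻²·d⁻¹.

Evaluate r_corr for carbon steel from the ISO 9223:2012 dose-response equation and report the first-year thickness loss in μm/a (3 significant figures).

carbon steel: T>10 °C ⇒ hinge -0.054·(15.3−10) = -0.2862
  Pd branch = 1.77·Pd^0.52·e^(0.02·RH+f) = 43.81 μm/a
  Cl⁻ term: 0.102·66.8^0.62·exp(0.033·53+0.04·15.3) = 14.63
  r_corr = 43.81 + 14.63 = 58.45 μm/a

r_corr = 58.4 μm/a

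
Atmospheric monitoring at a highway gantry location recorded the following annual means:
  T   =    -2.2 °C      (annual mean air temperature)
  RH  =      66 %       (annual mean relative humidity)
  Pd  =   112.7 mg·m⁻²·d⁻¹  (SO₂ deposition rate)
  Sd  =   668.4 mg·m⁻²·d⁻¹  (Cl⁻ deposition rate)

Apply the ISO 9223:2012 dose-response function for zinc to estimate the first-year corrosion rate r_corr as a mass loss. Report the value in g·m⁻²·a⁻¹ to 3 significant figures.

zinc: temperature factor f = +0.038·(-12.2) = -0.4636
  sulphur-dioxide contribution → 1.351 μm/a
  chloride contribution → 1.003 μm/a
  ⇒ r_corr(zinc) = 2.354 μm/a
Convert to mass loss: 2.354 μm/a × 7.14 g/cm³ = 16.81 g·m⁻²·a⁻¹

r_corr = 16.8 g·m⁻²·a⁻¹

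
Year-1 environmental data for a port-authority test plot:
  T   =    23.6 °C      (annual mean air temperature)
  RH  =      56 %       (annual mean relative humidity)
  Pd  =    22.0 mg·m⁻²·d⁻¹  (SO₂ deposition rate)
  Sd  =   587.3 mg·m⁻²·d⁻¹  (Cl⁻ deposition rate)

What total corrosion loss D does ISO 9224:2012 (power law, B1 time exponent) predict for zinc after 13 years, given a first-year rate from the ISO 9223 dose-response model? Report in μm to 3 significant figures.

zinc: T>10 °C ⇒ hinge -0.071·(23.6−10) = -0.9656
  SO₂ term: 0.0129·22.0^0.44·exp(0.046·56-0.9656) = 0.2516
  Cl⁻ term: 0.0175·587.3^0.57·exp(0.008·56+0.085·23.6) = 7.71
  r_corr = 0.2516 + 7.71 = 7.961 μm/a
ISO 9224: D(t) = r_corr · t^b with b = 0.813 (zinc, B1)
  D(13) = 7.961 × 13^0.813 = 7.961 × 8.047 = 64.07 μm

D(13) = 64.1 μm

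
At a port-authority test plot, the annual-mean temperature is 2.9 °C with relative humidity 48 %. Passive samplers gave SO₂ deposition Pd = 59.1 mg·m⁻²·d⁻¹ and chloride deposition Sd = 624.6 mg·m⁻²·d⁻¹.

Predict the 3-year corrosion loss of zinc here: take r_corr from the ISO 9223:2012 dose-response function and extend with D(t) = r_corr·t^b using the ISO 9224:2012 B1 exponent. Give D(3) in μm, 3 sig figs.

zinc: f(T) = +0.038·(T−10) [T≤10 °C] = -0.2698
  sulphur-dioxide contribution → 0.5393 μm/a
  chloride contribution → 1.289 μm/a
  total first-year rate 1.829 μm/a
Power-law: D(3) = r_corr · 3^0.813
  D(3) = 1.829 × 3^0.813 = 1.829 × 2.443 = 4.467 μm

D(3) = 4.47 μm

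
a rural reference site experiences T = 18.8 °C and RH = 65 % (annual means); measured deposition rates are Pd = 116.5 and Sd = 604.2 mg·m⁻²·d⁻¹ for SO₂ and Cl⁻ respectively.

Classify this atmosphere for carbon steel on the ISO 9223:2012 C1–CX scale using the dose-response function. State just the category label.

carbon steel: temperature factor f = -0.054·(8.8) = -0.4752
  sulphur-dioxide contribution → 47.94 μm/a
  chloride contribution → 97.97 μm/a
  total first-year rate 145.9 μm/a
Category bounds: 80…200 μm/a bracket r_corr ⇒ C5

C5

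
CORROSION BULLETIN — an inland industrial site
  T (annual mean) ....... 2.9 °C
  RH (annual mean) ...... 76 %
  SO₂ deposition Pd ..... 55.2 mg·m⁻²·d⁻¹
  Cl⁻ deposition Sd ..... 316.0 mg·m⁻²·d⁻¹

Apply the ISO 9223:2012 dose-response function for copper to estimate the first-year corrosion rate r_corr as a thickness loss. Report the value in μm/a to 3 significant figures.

copper: temperature factor f = +0.126·(-7.1) = -0.8946
  Pd branch = 0.0053·Pd^0.26·e^(0.059·RH+f) = 0.5445 μm/a
  Cl⁻ term: 0.01025·316.0^0.27·exp(0.036·76+0.049·2.9) = 0.8621
  sum: 0.5445 + 0.8621 → r_corr = 1.407 μm/a

r_corr = 1.41 μm/a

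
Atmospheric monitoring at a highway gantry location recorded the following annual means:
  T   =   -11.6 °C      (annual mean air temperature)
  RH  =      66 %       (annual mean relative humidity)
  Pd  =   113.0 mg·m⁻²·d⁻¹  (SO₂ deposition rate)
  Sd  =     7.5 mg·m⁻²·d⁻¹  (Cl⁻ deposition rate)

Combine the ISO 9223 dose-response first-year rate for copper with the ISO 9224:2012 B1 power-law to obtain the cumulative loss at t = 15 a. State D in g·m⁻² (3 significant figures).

copper: temperature factor f = +0.126·(-21.6) = -2.7216
  Pd branch = 0.0053·Pd^0.26·e^(0.059·RH+f) = 0.05851 μm/a
  Sd branch = 0.01025·Sd^0.27·e^(0.036·RH+0.049·T) = 0.1077 μm/a
  r_corr = 0.05851 + 0.1077 = 0.1662 μm/a
ISO 9224: D(t) = r_corr · t^b with b = 0.667 (copper, B1)
  D(15) = 0.1662 × 15^0.667 = 0.1662 × 6.088 = 1.012 μm
  Mass loss = 1.012 μm × 8.96 g/cm³ = 9.064 g·m⁻²

D(15) = 9.06 g·m⁻²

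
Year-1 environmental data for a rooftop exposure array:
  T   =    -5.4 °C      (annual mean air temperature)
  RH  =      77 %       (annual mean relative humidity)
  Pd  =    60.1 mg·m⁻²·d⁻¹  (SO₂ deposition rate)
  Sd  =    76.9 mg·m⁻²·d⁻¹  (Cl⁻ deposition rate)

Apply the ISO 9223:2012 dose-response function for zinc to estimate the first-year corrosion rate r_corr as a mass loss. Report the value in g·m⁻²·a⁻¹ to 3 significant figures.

zinc: T≤10 °C ⇒ hinge +0.038·(-5.4−10) = -0.5852
  SO₂ term: 0.0129·60.1^0.44·exp(0.046·77-0.5852) = 1.505
  Cl⁻ term: 0.0175·76.9^0.57·exp(0.008·77+0.085·-5.4) = 0.2433
  r_corr = 1.505 + 0.2433 = 1.748 μm/a
Convert to mass loss: 1.748 μm/a × 7.14 g/cm³ = 12.48 g·m⁻²·a⁻¹

r_corr = 12.5 g·m⁻²·a⁻¹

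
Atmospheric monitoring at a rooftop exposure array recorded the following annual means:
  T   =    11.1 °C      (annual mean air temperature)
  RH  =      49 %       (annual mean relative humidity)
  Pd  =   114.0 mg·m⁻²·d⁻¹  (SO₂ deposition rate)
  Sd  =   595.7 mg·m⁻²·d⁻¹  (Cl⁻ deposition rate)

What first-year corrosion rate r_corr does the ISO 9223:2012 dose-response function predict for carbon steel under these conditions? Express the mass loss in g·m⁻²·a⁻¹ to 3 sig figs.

r_corr = 740 g·m⁻²·a⁻¹

carbon steel: T>10 °C ⇒ hinge -0.054·(11.1−10) = -0.0594
  Pd branch = 1.77·Pd^0.52·e^(0.02·RH+f) = 52.16 μm/a
  Cl⁻ term: 0.102·595.7^0.62·exp(0.033·49+0.04·11.1) = 42.09
  r_corr = 52.16 + 42.09 = 94.26 μm/a
Convert to mass loss: 94.26 μm/a × 7.85 g/cm³ = 739.9 g·m⁻²·a⁻¹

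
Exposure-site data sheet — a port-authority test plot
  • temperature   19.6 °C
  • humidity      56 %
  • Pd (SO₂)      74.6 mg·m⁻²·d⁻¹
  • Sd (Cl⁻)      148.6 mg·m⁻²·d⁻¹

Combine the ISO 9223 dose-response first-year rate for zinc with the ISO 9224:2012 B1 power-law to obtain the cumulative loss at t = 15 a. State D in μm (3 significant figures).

D(15) = 27.8 μm

zinc: T>10 °C ⇒ hinge -0.071·(19.6−10) = -0.6816
  sulphur-dioxide contribution → 0.5719 μm/a
  chloride contribution → 2.507 μm/a
  ⇒ r_corr(zinc) = 3.079 μm/a
Power-law: D(15) = r_corr · 15^0.813
  D(15) = 3.079 × 15^0.813 = 3.079 × 9.04 = 27.83 μm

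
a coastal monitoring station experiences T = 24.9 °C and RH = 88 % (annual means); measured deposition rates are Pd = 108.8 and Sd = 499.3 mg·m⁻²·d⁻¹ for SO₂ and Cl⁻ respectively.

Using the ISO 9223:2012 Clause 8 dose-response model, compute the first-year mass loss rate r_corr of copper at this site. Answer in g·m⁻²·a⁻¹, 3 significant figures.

copper: T>10 °C ⇒ hinge -0.080·(24.9−10) = -1.1920
  SO₂ term: 0.0053·108.8^0.26·exp(0.059·88-1.1920) = 0.9794
  Cl⁻ term: 0.01025·499.3^0.27·exp(0.036·88+0.049·24.9) = 4.416
  r_corr = 0.9794 + 4.416 = 5.395 μm/a
Convert to mass loss: 5.395 μm/a × 8.96 g/cm³ = 48.34 g·m⁻²·a⁻¹

r_corr = 48.3 g·m⁻²·a⁻¹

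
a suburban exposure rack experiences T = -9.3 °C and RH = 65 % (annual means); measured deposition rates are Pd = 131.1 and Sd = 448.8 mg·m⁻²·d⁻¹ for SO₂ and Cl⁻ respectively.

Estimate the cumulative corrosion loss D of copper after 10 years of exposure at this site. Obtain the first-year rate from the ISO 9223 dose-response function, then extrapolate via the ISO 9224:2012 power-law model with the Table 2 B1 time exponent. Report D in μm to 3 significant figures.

copper: temperature factor f = +0.126·(-19.3) = -2.4318
  SO₂ term: 0.0053·131.1^0.26·exp(0.059·65-2.4318) = 0.0766
  Sd branch = 0.01025·Sd^0.27·e^(0.036·RH+0.049·T) = 0.3508 μm/a
  r_corr = 0.0766 + 0.3508 = 0.4275 μm/a
ISO 9224: D(t) = r_corr · t^b with b = 0.667 (copper, B1)
  D(10) = 0.4275 × 10^0.667 = 0.4275 × 4.645 = 1.986 μm

D(10) = 1.99 μm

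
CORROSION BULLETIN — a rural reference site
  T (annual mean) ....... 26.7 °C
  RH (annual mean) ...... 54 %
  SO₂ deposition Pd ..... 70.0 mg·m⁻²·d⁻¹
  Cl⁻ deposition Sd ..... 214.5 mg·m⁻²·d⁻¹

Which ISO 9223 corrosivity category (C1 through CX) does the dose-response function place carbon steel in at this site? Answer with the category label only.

C4

carbon steel: T>10 °C ⇒ hinge -0.054·(26.7−10) = -0.9018
  Pd branch = 1.77·Pd^0.52·e^(0.02·RH+f) = 19.27 μm/a
  Sd branch = 0.102·Sd^0.62·e^(0.033·RH+0.04·T) = 49.18 μm/a
  r_corr = 19.27 + 49.18 = 68.45 μm/a
68.5 μm/a falls in (50, 80] for carbon steel → category C4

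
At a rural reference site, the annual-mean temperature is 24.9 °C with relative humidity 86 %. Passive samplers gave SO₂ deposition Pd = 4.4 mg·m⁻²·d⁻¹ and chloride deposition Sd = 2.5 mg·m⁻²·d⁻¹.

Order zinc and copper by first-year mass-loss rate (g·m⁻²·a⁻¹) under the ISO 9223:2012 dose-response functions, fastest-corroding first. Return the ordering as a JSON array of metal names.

zinc: f(T) = -0.071·(T−10) [T>10 °C] = -1.0579
  SO₂ term: 0.0129·4.4^0.44·exp(0.046·86-1.0579) = 0.4491
  Cl⁻ term: 0.0175·2.5^0.57·exp(0.008·86+0.085·24.9) = 0.4874
  sum: 0.4491 + 0.4874 → r_corr = 0.9364 μm/a
  mass loss = 0.9364 μm/a × 7.14 g/cm³ = 6.686 g·m⁻²·a⁻¹
copper: T>10 °C ⇒ hinge -0.080·(24.9−10) = -1.1920
  Pd branch = 0.0053·Pd^0.26·e^(0.059·RH+f) = 0.378 μm/a
  Cl⁻ term: 0.01025·2.5^0.27·exp(0.036·86+0.049·24.9) = 0.9832
  r_corr = 0.378 + 0.9832 = 1.361 μm/a
  mass loss = 1.361 μm/a × 8.96 g/cm³ = 12.2 g·m⁻²·a⁻¹
Ordering by g·m⁻²·a⁻¹: copper (12.2) > zinc (6.69)

["copper", "zinc"]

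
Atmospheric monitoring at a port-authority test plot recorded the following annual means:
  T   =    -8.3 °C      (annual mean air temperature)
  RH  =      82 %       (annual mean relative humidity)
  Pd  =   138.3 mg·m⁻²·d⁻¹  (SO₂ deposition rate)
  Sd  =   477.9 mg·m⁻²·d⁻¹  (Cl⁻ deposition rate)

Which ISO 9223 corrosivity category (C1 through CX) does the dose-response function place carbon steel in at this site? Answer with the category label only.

C4

carbon steel: temperature factor f = +0.150·(-18.3) = -2.7450
  Pd branch = 1.77·Pd^0.52·e^(0.02·RH+f) = 7.609 μm/a
  Cl⁻ term: 0.102·477.9^0.62·exp(0.033·82+0.04·-8.3) = 50.21
  r_corr = 7.609 + 50.21 = 57.82 μm/a
ISO 9223 Table 2 (carbon steel): 50 < 57.8 ≤ 80 μm/a ⇒ C4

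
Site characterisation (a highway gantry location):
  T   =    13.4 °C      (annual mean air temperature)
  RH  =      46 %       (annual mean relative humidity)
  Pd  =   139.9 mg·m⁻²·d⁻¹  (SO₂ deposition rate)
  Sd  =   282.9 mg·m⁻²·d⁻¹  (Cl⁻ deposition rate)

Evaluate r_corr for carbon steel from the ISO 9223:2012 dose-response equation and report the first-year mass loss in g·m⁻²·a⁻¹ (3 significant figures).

carbon steel: temperature factor f = -0.054·(3.4) = -0.1836
  SO₂ term: 1.77·139.9^0.52·exp(0.02·46-0.1836) = 48.26
  Cl⁻ term: 0.102·282.9^0.62·exp(0.033·46+0.04·13.4) = 26.34
  r_corr = 48.26 + 26.34 = 74.61 μm/a
Convert to mass loss: 74.61 μm/a × 7.85 g/cm³ = 585.7 g·m⁻²·a⁻¹

r_corr = 586 g·m⁻²·a⁻¹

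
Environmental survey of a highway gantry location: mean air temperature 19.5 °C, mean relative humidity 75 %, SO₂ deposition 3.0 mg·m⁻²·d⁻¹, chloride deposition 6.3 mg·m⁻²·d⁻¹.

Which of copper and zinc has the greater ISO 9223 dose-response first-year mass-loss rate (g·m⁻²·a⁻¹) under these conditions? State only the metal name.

copper

copper: f(T) = -0.080·(T−10) [T>10 °C] = -0.7600
  SO₂ term: 0.0053·3.0^0.26·exp(0.059·75-0.7600) = 0.2754
  Cl⁻ term: 0.01025·6.3^0.27·exp(0.036·75+0.049·19.5) = 0.6518
  r_corr = 0.2754 + 0.6518 = 0.9272 μm/a
  mass loss = 0.9272 μm/a × 8.96 g/cm³ = 8.308 g·m⁻²·a⁻¹
zinc: temperature factor f = -0.071·(9.5) = -0.6745
  SO₂ term: 0.0129·3.0^0.44·exp(0.046·75-0.6745) = 0.3357
  Sd branch = 0.0175·Sd^0.57·e^(0.008·RH+0.085·T) = 0.4776 μm/a
  r_corr = 0.3357 + 0.4776 = 0.8133 μm/a
  mass loss = 0.8133 μm/a × 7.14 g/cm³ = 5.807 g·m⁻²·a⁻¹
Ordering by g·m⁻²·a⁻¹: copper (8.31) > zinc (5.81)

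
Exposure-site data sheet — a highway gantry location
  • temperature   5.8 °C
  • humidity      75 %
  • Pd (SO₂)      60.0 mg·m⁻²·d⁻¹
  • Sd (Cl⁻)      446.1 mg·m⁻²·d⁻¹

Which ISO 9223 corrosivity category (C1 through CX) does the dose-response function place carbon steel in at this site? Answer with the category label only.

C5

carbon steel: temperature factor f = +0.150·(-4.2) = -0.6300
  sulphur-dioxide contribution → 35.52 μm/a
  chloride contribution → 67.12 μm/a
  total first-year rate 102.6 μm/a
ISO 9223 Table 2 (carbon steel): 80 < 103 ≤ 200 μm/a ⇒ C5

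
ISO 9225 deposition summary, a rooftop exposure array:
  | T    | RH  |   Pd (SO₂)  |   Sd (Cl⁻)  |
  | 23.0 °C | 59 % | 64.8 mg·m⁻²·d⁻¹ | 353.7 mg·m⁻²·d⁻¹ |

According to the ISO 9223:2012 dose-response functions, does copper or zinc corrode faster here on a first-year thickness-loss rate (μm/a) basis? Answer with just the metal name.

zinc

copper: f(T) = -0.080·(T−10) [T>10 °C] = -1.0400
  Pd branch = 0.0053·Pd^0.26·e^(0.059·RH+f) = 0.1801 μm/a
  Sd branch = 0.01025·Sd^0.27·e^(0.036·RH+0.049·T) = 1.29 μm/a
  sum: 0.1801 + 1.29 → r_corr = 1.471 μm/a
zinc: T>10 °C ⇒ hinge -0.071·(23.0−10) = -0.9230
  Pd branch = 0.0129·Pd^0.44·e^(0.046·RH+f) = 0.4847 μm/a
  Sd branch = 0.0175·Sd^0.57·e^(0.008·RH+0.085·T) = 5.621 μm/a
  r_corr = 0.4847 + 5.621 = 6.105 μm/a
Ordering by μm/a: zinc (6.11) > copper (1.47)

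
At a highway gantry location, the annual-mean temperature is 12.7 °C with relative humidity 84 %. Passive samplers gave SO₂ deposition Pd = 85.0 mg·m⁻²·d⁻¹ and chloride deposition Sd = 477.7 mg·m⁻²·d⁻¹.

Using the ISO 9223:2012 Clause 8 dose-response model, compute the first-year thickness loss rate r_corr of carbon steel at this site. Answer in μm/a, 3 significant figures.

r_corr = 207 μm/a

carbon steel: T>10 °C ⇒ hinge -0.054·(12.7−10) = -0.1458
  Pd branch = 1.77·Pd^0.52·e^(0.02·RH+f) = 82.71 μm/a
  Cl⁻ term: 0.102·477.7^0.62·exp(0.033·84+0.04·12.7) = 124.2
  r_corr = 82.71 + 124.2 = 206.9 μm/a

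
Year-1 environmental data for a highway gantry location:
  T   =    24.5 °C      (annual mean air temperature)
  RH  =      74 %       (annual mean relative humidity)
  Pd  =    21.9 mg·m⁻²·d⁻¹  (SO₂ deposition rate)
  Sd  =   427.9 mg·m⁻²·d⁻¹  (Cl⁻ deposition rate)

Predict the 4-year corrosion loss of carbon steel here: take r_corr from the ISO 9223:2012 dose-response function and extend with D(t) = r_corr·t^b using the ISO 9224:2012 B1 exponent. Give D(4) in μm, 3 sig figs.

carbon steel: temperature factor f = -0.054·(14.5) = -0.7830
  Pd branch = 1.77·Pd^0.52·e^(0.02·RH+f) = 17.69 μm/a
  Cl⁻ term: 0.102·427.9^0.62·exp(0.033·74+0.04·24.5) = 133.7
  r_corr = 17.69 + 133.7 = 151.4 μm/a
Long-term exponent b (ISO 9224 Table 2, B1) = 0.523
  D(4) = 151.4 × 4^0.523 = 151.4 × 2.065 = 312.6 μm

D(4) = 313 μm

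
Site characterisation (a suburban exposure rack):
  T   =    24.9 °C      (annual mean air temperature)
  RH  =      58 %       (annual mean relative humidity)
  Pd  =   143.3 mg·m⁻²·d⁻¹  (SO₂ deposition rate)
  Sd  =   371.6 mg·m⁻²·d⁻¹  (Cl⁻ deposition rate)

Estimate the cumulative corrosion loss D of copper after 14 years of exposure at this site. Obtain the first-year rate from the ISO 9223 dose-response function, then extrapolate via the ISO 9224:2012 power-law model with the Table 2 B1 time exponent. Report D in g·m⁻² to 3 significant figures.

copper: temperature factor f = -0.080·(14.9) = -1.1920
  sulphur-dioxide contribution → 0.1792 μm/a
  chloride contribution → 1.385 μm/a
  ⇒ r_corr(copper) = 1.564 μm/a
Power-law: D(14) = r_corr · 14^0.667
  D(14) = 1.564 × 14^0.667 = 1.564 × 5.814 = 9.092 μm
  Mass loss = 9.092 μm × 8.96 g/cm³ = 81.46 g·m⁻²

D(14) = 81.5 g·m⁻²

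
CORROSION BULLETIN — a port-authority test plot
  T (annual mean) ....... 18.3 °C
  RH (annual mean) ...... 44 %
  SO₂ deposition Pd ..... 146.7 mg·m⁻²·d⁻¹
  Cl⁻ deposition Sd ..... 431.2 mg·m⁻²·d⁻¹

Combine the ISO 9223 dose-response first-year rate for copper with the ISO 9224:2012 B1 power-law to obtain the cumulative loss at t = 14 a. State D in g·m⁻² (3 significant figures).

copper: T>10 °C ⇒ hinge -0.080·(18.3−10) = -0.6640
  SO₂ term: 0.0053·146.7^0.26·exp(0.059·44-0.6640) = 0.1338
  Cl⁻ term: 0.01025·431.2^0.27·exp(0.036·44+0.049·18.3) = 0.6301
  r_corr = 0.1338 + 0.6301 = 0.764 μm/a
Long-term exponent b (ISO 9224 Table 2, B1) = 0.667
  D(14) = 0.764 × 14^0.667 = 0.764 × 5.814 = 4.442 μm
  Mass loss = 4.442 μm × 8.96 g/cm³ = 39.8 g·m⁻²

D(14) = 39.8 g·m⁻²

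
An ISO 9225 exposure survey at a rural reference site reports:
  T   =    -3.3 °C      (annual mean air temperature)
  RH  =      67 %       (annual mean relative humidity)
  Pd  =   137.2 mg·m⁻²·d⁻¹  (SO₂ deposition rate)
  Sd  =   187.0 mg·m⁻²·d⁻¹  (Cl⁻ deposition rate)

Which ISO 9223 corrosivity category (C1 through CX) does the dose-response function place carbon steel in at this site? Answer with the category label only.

carbon steel: T≤10 °C ⇒ hinge +0.150·(-3.3−10) = -1.9950
  sulphur-dioxide contribution → 11.88 μm/a
  chloride contribution → 20.89 μm/a
  total first-year rate 32.78 μm/a
ISO 9223 Table 2 (carbon steel): 25 < 32.8 ≤ 50 μm/a ⇒ C3

C3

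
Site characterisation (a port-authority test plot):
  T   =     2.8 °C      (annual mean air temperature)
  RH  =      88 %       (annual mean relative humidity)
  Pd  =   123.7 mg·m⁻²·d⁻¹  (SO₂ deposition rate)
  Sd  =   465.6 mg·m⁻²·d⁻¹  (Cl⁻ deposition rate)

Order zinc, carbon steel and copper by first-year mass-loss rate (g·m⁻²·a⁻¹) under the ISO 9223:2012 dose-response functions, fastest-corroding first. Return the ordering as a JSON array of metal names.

zinc: f(T) = +0.038·(T−10) [T≤10 °C] = -0.2736
  Pd branch = 0.0129·Pd^0.44·e^(0.046·RH+f) = 4.682 μm/a
  Cl⁻ term: 0.0175·465.6^0.57·exp(0.008·88+0.085·2.8) = 1.489
  r_corr = 4.682 + 1.489 = 6.171 μm/a
  mass loss = 6.171 μm/a × 7.14 g/cm³ = 44.06 g·m⁻²·a⁻¹
carbon steel: temperature factor f = +0.150·(-7.2) = -1.0800
  Pd branch = 1.77·Pd^0.52·e^(0.02·RH+f) = 42.79 μm/a
  Cl⁻ term: 0.102·465.6^0.62·exp(0.033·88+0.04·2.8) = 93.89
  sum: 42.79 + 93.89 → r_corr = 136.7 μm/a
  mass loss = 136.7 μm/a × 7.85 g/cm³ = 1073 g·m⁻²·a⁻¹
copper: temperature factor f = +0.126·(-7.2) = -0.9072
  Pd branch = 0.0053·Pd^0.26·e^(0.059·RH+f) = 1.346 μm/a
  Cl⁻ term: 0.01025·465.6^0.27·exp(0.036·88+0.049·2.8) = 1.467
  sum: 1.346 + 1.467 → r_corr = 2.814 μm/a
  mass loss = 2.814 μm/a × 8.96 g/cm³ = 25.21 g·m⁻²·a⁻¹
Ordering by g·m⁻²·a⁻¹: carbon steel (1070) > zinc (44.1) > copper (25.2)

["carbon steel", "zinc", "copper"]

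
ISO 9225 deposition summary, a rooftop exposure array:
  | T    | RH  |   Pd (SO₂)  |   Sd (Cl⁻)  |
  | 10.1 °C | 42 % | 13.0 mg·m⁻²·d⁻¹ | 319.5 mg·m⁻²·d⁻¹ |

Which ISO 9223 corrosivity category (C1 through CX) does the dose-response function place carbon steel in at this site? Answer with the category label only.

carbon steel: f(T) = -0.054·(T−10) [T>10 °C] = -0.0054
  Pd branch = 1.77·Pd^0.52·e^(0.02·RH+f) = 15.48 μm/a
  Cl⁻ term: 0.102·319.5^0.62·exp(0.033·42+0.04·10.1) = 21.82
  r_corr = 15.48 + 21.82 = 37.29 μm/a
ISO 9223 Table 2 (carbon steel): 25 < 37.3 ≤ 50 μm/a ⇒ C3

C3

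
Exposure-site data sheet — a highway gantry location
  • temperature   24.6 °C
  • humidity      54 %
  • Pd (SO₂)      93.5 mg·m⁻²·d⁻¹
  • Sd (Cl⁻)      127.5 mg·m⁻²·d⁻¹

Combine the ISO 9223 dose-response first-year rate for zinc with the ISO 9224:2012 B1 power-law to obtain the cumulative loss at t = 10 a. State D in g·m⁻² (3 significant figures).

zinc: f(T) = -0.071·(T−10) [T>10 °C] = -1.0366
  SO₂ term: 0.0129·93.5^0.44·exp(0.046·54-1.0366) = 0.404
  Sd branch = 0.0175·Sd^0.57·e^(0.008·RH+0.085·T) = 3.459 μm/a
  sum: 0.404 + 3.459 → r_corr = 3.863 μm/a
Power-law: D(10) = r_corr · 10^0.813
  D(10) = 3.863 × 10^0.813 = 3.863 × 6.501 = 25.11 μm
  Mass loss = 25.11 μm × 7.14 g/cm³ = 179.3 g·m⁻²

D(10) = 179 g·m⁻²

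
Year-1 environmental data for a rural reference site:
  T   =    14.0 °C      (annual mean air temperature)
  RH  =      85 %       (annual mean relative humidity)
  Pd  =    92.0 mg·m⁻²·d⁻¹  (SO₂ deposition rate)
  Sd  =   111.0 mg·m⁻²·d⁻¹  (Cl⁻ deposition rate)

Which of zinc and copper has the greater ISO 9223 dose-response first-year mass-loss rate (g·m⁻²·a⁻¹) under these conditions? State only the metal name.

zinc: T>10 °C ⇒ hinge -0.071·(14.0−10) = -0.2840
  SO₂ term: 0.0129·92.0^0.44·exp(0.046·85-0.2840) = 3.543
  Sd branch = 0.0175·Sd^0.57·e^(0.008·RH+0.085·T) = 1.663 μm/a
  r_corr = 3.543 + 1.663 = 5.207 μm/a
  mass loss = 5.207 μm/a × 7.14 g/cm³ = 37.18 g·m⁻²·a⁻¹
copper: T>10 °C ⇒ hinge -0.080·(14.0−10) = -0.3200
  SO₂ term: 0.0053·92.0^0.26·exp(0.059·85-0.3200) = 1.879
  Sd branch = 0.01025·Sd^0.27·e^(0.036·RH+0.049·T) = 1.548 μm/a
  r_corr = 1.879 + 1.548 = 3.427 μm/a
  mass loss = 3.427 μm/a × 8.96 g/cm³ = 30.71 g·m⁻²·a⁻¹
Ordering by g·m⁻²·a⁻¹: zinc (37.2) > copper (30.7)

zinc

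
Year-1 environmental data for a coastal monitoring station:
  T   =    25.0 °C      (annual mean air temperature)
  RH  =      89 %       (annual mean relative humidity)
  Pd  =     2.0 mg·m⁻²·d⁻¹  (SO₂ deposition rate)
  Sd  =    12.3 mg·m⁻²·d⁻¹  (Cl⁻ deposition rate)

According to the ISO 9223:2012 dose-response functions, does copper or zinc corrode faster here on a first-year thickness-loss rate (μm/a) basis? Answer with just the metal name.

copper: T>10 °C ⇒ hinge -0.080·(25.0−10) = -1.2000
  Pd branch = 0.0053·Pd^0.26·e^(0.059·RH+f) = 0.3646 μm/a
  Sd branch = 0.01025·Sd^0.27·e^(0.036·RH+0.049·T) = 1.692 μm/a
  r_corr = 0.3646 + 1.692 = 2.057 μm/a
zinc: f(T) = -0.071·(T−10) [T>10 °C] = -1.0650
  Pd branch = 0.0129·Pd^0.44·e^(0.046·RH+f) = 0.3618 μm/a
  Cl⁻ term: 0.0175·12.3^0.57·exp(0.008·89+0.085·25.0) = 1.248
  r_corr = 0.3618 + 1.248 = 1.61 μm/a
Ordering by μm/a: copper (2.06) > zinc (1.61)

copper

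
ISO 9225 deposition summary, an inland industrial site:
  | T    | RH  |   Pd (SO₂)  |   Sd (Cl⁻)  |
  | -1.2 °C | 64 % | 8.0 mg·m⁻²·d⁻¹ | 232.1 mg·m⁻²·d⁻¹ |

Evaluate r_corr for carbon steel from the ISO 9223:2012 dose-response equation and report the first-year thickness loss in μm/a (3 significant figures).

carbon steel: f(T) = +0.150·(T−10) [T≤10 °C] = -1.6800
  sulphur-dioxide contribution → 3.498 μm/a
  chloride contribution → 23.53 μm/a
  ⇒ r_corr(carbon steel) = 27.03 μm/a

r_corr = 27.0 μm/a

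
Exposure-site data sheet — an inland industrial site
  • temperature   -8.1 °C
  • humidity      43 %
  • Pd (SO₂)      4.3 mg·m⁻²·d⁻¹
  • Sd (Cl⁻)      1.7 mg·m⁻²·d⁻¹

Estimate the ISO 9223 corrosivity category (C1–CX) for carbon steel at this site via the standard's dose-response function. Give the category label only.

carbon steel: T≤10 °C ⇒ hinge +0.150·(-8.1−10) = -2.7150
  Pd branch = 1.77·Pd^0.52·e^(0.02·RH+f) = 0.5912 μm/a
  Sd branch = 0.102·Sd^0.62·e^(0.033·RH+0.04·T) = 0.4237 μm/a
  r_corr = 0.5912 + 0.4237 = 1.015 μm/a
Category bounds: 0…1.3 μm/a bracket r_corr ⇒ C1

C1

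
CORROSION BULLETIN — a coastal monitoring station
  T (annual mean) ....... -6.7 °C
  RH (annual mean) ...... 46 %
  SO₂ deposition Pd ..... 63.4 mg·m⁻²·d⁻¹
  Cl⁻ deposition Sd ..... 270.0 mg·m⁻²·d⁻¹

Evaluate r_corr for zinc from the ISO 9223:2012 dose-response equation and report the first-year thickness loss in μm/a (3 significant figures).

r_corr = 0.700 μm/a

zinc: f(T) = +0.038·(T−10) [T≤10 °C] = -0.6346
  SO₂ term: 0.0129·63.4^0.44·exp(0.046·46-0.6346) = 0.3523
  Sd branch = 0.0175·Sd^0.57·e^(0.008·RH+0.085·T) = 0.3479 μm/a
  r_corr = 0.3523 + 0.3479 = 0.7001 μm/a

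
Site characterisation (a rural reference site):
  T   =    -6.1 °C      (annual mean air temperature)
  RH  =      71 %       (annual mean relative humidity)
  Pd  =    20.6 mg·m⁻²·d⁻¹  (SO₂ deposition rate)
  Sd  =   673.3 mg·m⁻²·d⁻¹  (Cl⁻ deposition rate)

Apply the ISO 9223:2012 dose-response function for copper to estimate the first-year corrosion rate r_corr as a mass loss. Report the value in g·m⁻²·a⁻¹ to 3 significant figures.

copper: temperature factor f = +0.126·(-16.1) = -2.0286
  sulphur-dioxide contribution → 0.101 μm/a
  chloride contribution → 0.5683 μm/a
  ⇒ r_corr(copper) = 0.6693 μm/a
Convert to mass loss: 0.6693 μm/a × 8.96 g/cm³ = 5.997 g·m⁻²·a⁻¹

r_corr = 6.00 g·m⁻²·a⁻¹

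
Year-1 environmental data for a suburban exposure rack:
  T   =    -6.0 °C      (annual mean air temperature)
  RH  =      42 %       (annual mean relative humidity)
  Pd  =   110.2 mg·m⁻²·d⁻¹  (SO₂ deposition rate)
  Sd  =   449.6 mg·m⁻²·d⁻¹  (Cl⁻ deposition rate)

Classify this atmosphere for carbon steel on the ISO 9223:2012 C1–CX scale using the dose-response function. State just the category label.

C2

carbon steel: T≤10 °C ⇒ hinge +0.150·(-6.0−10) = -2.4000
  SO₂ term: 1.77·110.2^0.52·exp(0.02·42-2.4000) = 4.29
  Sd branch = 0.102·Sd^0.62·e^(0.033·RH+0.04·T) = 14.16 μm/a
  r_corr = 4.29 + 14.16 = 18.45 μm/a
Category bounds: 1.3…25 μm/a bracket r_corr ⇒ C2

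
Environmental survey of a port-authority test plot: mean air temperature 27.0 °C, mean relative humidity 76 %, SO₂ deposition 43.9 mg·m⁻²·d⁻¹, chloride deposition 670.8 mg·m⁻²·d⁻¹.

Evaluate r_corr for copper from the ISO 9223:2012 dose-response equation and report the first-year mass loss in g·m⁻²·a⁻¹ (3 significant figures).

r_corr = 33.7 g·m⁻²·a⁻¹

copper: T>10 °C ⇒ hinge -0.080·(27.0−10) = -1.3600
  SO₂ term: 0.0053·43.9^0.26·exp(0.059·76-1.3600) = 0.3221
  Cl⁻ term: 0.01025·670.8^0.27·exp(0.036·76+0.049·27.0) = 3.441
  r_corr = 0.3221 + 3.441 = 3.763 μm/a
Convert to mass loss: 3.763 μm/a × 8.96 g/cm³ = 33.72 g·m⁻²·a⁻¹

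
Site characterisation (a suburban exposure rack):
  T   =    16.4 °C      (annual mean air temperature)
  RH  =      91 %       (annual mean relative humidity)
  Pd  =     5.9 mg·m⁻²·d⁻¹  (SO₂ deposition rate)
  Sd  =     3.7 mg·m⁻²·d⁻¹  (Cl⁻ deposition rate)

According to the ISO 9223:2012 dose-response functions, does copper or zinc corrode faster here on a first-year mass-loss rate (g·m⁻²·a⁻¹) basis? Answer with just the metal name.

copper

copper: f(T) = -0.080·(T−10) [T>10 °C] = -0.5120
  sulphur-dioxide contribution → 1.082 μm/a
  chloride contribution → 0.8628 μm/a
  total first-year rate 1.944 μm/a
  mass loss = 1.944 μm/a × 8.96 g/cm³ = 17.42 g·m⁻²·a⁻¹
zinc: T>10 °C ⇒ hinge -0.071·(16.4−10) = -0.4544
  sulphur-dioxide contribution → 1.176 μm/a
  chloride contribution → 0.308 μm/a
  ⇒ r_corr(zinc) = 1.484 μm/a
  mass loss = 1.484 μm/a × 7.14 g/cm³ = 10.59 g·m⁻²·a⁻¹
Ordering by g·m⁻²·a⁻¹: copper (17.4) > zinc (10.6)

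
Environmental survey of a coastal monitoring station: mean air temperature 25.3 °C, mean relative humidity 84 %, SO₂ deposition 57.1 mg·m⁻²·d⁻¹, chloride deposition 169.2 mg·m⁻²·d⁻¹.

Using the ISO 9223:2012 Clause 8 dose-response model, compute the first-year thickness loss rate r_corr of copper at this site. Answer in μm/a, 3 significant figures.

r_corr = 3.54 μm/a

copper: f(T) = -0.080·(T−10) [T>10 °C] = -1.2240
  sulphur-dioxide contribution → 0.6336 μm/a
  chloride contribution → 2.911 μm/a
  total first-year rate 3.545 μm/a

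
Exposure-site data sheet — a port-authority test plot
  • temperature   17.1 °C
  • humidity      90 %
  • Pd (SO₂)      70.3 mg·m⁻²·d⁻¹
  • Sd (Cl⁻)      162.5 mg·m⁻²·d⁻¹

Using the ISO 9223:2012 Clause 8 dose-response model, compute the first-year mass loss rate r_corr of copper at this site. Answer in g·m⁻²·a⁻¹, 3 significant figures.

copper: T>10 °C ⇒ hinge -0.080·(17.1−10) = -0.5680
  SO₂ term: 0.0053·70.3^0.26·exp(0.059·90-0.5680) = 1.836
  Cl⁻ term: 0.01025·162.5^0.27·exp(0.036·90+0.049·17.1) = 2.391
  r_corr = 1.836 + 2.391 = 4.228 μm/a
Convert to mass loss: 4.228 μm/a × 8.96 g/cm³ = 37.88 g·m⁻²·a⁻¹

r_corr = 37.9 g·m⁻²·a⁻¹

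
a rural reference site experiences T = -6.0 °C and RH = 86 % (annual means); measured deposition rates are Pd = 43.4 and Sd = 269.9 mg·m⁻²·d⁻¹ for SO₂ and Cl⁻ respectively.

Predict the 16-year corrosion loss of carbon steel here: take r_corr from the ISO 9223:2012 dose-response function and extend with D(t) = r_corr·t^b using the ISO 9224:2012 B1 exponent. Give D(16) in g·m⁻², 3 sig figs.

D(16) = 1.69e+03 g·m⁻²

carbon steel: T≤10 °C ⇒ hinge +0.150·(-6.0−10) = -2.4000
  Pd branch = 1.77·Pd^0.52·e^(0.02·RH+f) = 6.37 μm/a
  Cl⁻ term: 0.102·269.9^0.62·exp(0.033·86+0.04·-6.0) = 44.08
  sum: 6.37 + 44.08 → r_corr = 50.45 μm/a
ISO 9224: D(t) = r_corr · t^b with b = 0.523 (carbon steel, B1)
  D(16) = 50.45 × 16^0.523 = 50.45 × 4.263 = 215.1 μm
  Mass loss = 215.1 μm × 7.85 g/cm³ = 1688 g·m⁻²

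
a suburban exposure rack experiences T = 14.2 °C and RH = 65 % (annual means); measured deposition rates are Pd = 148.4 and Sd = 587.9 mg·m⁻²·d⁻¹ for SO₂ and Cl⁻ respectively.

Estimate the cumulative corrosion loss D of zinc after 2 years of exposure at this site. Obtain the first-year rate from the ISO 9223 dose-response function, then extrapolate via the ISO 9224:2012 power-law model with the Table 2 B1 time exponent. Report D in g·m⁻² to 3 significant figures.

D(2) = 68.3 g·m⁻²

zinc: f(T) = -0.071·(T−10) [T>10 °C] = -0.2982
  Pd branch = 0.0129·Pd^0.44·e^(0.046·RH+f) = 1.718 μm/a
  Cl⁻ term: 0.0175·587.9^0.57·exp(0.008·65+0.085·14.2) = 3.729
  sum: 1.718 + 3.729 → r_corr = 5.447 μm/a
Long-term exponent b (ISO 9224 Table 2, B1) = 0.813
  D(2) = 5.447 × 2^0.813 = 5.447 × 1.757 = 9.569 μm
  Mass loss = 9.569 μm × 7.14 g/cm³ = 68.33 g·m⁻²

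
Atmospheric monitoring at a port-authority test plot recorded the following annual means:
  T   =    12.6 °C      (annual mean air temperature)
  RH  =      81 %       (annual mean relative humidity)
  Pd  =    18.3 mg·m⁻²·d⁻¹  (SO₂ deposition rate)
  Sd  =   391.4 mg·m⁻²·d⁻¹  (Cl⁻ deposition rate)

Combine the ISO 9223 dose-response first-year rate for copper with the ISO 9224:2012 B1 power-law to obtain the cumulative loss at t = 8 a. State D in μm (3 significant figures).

D(8) = 11.4 μm

copper: T>10 °C ⇒ hinge -0.080·(12.6−10) = -0.2080
  Pd branch = 0.0053·Pd^0.26·e^(0.059·RH+f) = 1.091 μm/a
  Sd branch = 0.01025·Sd^0.27·e^(0.036·RH+0.049·T) = 1.759 μm/a
  r_corr = 1.091 + 1.759 = 2.85 μm/a
ISO 9224: D(t) = r_corr · t^b with b = 0.667 (copper, B1)
  D(8) = 2.85 × 8^0.667 = 2.85 × 4.003 = 11.41 μm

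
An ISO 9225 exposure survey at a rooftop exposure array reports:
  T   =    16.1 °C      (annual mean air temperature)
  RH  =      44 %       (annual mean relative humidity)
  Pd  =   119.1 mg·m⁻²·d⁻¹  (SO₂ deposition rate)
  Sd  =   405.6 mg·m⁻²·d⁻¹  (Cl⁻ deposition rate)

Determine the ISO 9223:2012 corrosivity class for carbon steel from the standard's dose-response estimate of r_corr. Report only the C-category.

carbon steel: T>10 °C ⇒ hinge -0.054·(16.1−10) = -0.3294
  SO₂ term: 1.77·119.1^0.52·exp(0.02·44-0.3294) = 36.86
  Sd branch = 0.102·Sd^0.62·e^(0.033·RH+0.04·T) = 34.35 μm/a
  r_corr = 36.86 + 34.35 = 71.21 μm/a
ISO 9223 Table 2 (carbon steel): 50 < 71.2 ≤ 80 μm/a ⇒ C4

C4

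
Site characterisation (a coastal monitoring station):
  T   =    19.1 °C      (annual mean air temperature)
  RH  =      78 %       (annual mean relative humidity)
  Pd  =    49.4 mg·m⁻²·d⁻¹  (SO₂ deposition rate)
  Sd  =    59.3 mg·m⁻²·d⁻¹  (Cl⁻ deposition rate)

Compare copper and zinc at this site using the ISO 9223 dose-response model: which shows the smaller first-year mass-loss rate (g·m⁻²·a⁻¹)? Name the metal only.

copper: T>10 °C ⇒ hinge -0.080·(19.1−10) = -0.7280
  SO₂ term: 0.0053·49.4^0.26·exp(0.059·78-0.7280) = 0.7032
  Sd branch = 0.01025·Sd^0.27·e^(0.036·RH+0.049·T) = 1.304 μm/a
  sum: 0.7032 + 1.304 → r_corr = 2.008 μm/a
  mass loss = 2.008 μm/a × 8.96 g/cm³ = 17.99 g·m⁻²·a⁻¹
zinc: f(T) = -0.071·(T−10) [T>10 °C] = -0.6461
  SO₂ term: 0.0129·49.4^0.44·exp(0.046·78-0.6461) = 1.36
  Sd branch = 0.0175·Sd^0.57·e^(0.008·RH+0.085·T) = 1.697 μm/a
  sum: 1.36 + 1.697 → r_corr = 3.057 μm/a
  mass loss = 3.057 μm/a × 7.14 g/cm³ = 21.83 g·m⁻²·a⁻¹
Ordering by g·m⁻²·a⁻¹: zinc (21.8) > copper (18)

copper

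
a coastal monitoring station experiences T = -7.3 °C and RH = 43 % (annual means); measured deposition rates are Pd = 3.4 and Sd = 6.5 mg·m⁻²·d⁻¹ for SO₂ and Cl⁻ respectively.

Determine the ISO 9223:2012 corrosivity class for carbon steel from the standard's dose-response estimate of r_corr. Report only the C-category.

C2

carbon steel: temperature factor f = +0.150·(-17.3) = -2.5950
  Pd branch = 1.77·Pd^0.52·e^(0.02·RH+f) = 0.59 μm/a
  Cl⁻ term: 0.102·6.5^0.62·exp(0.033·43+0.04·-7.3) = 1.005
  r_corr = 0.59 + 1.005 = 1.595 μm/a
ISO 9223 Table 2 (carbon steel): 1.3 < 1.59 ≤ 25 μm/a ⇒ C2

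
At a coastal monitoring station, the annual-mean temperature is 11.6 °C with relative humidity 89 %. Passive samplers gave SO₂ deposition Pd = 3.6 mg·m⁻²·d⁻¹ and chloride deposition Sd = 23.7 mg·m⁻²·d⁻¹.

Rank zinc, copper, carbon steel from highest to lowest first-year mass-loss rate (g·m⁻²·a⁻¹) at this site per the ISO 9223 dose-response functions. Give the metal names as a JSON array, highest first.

["carbon steel", "copper", "zinc"]

zinc: T>10 °C ⇒ hinge -0.071·(11.6−10) = -0.1136
  Pd branch = 0.0129·Pd^0.44·e^(0.046·RH+f) = 1.213 μm/a
  Cl⁻ term: 0.0175·23.7^0.57·exp(0.008·89+0.085·11.6) = 0.5809
  r_corr = 1.213 + 0.5809 = 1.794 μm/a
  mass loss = 1.794 μm/a × 7.14 g/cm³ = 12.81 g·m⁻²·a⁻¹
copper: temperature factor f = -0.080·(1.6) = -0.1280
  SO₂ term: 0.0053·3.6^0.26·exp(0.059·89-0.1280) = 1.241
  Cl⁻ term: 0.01025·23.7^0.27·exp(0.036·89+0.049·11.6) = 1.048
  sum: 1.241 + 1.048 → r_corr = 2.289 μm/a
  mass loss = 2.289 μm/a × 8.96 g/cm³ = 20.51 g·m⁻²·a⁻¹
carbon steel: temperature factor f = -0.054·(1.6) = -0.0864
  SO₂ term: 1.77·3.6^0.52·exp(0.02·89-0.0864) = 18.74
  Sd branch = 0.102·Sd^0.62·e^(0.033·RH+0.04·T) = 21.78 μm/a
  r_corr = 18.74 + 21.78 = 40.52 μm/a
  mass loss = 40.52 μm/a × 7.85 g/cm³ = 318.1 g·m⁻²·a⁻¹
Ordering by g·m⁻²·a⁻¹: carbon steel (318) > copper (20.5) > zinc (12.8)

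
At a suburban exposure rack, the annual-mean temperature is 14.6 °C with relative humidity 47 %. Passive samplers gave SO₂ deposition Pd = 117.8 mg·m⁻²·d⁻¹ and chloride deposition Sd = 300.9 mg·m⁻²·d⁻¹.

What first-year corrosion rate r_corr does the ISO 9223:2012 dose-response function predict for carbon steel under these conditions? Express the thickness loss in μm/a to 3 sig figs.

r_corr = 71.9 μm/a

carbon steel: T>10 °C ⇒ hinge -0.054·(14.6−10) = -0.2484
  sulphur-dioxide contribution → 42.2 μm/a
  chloride contribution → 29.68 μm/a
  ⇒ r_corr(carbon steel) = 71.88 μm/a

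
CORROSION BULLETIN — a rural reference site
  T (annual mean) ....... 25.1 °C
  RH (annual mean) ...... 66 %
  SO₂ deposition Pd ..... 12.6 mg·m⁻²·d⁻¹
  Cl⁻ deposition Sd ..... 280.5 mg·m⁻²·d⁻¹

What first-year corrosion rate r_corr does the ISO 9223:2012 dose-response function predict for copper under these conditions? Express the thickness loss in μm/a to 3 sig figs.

r_corr = 1.88 μm/a

copper: f(T) = -0.080·(T−10) [T>10 °C] = -1.2080
  Pd branch = 0.0053·Pd^0.26·e^(0.059·RH+f) = 0.1503 μm/a
  Cl⁻ term: 0.01025·280.5^0.27·exp(0.036·66+0.049·25.1) = 1.729
  r_corr = 0.1503 + 1.729 = 1.879 μm/a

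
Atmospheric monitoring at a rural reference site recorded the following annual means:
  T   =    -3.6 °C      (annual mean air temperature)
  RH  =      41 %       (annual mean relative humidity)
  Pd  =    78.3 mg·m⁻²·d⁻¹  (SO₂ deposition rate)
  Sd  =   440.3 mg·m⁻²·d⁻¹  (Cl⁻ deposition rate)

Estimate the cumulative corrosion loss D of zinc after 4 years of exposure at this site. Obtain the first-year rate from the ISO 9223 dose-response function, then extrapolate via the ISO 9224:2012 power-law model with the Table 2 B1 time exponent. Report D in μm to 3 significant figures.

zinc: temperature factor f = +0.038·(-13.6) = -0.5168
  sulphur-dioxide contribution → 0.3455 μm/a
  chloride contribution → 0.5748 μm/a
  total first-year rate 0.9203 μm/a
Long-term exponent b (ISO 9224 Table 2, B1) = 0.813
  D(4) = 0.9203 × 4^0.813 = 0.9203 × 3.087 = 2.841 μm

D(4) = 2.84 μm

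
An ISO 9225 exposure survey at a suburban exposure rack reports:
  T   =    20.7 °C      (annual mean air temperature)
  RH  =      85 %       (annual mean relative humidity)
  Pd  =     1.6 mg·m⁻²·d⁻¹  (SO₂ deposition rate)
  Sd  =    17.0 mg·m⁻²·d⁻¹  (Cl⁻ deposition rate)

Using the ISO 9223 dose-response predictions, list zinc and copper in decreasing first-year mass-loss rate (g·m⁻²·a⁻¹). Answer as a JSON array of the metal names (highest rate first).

["copper", "zinc"]

zinc: temperature factor f = -0.071·(10.7) = -0.7597
  sulphur-dioxide contribution → 0.3703 μm/a
  chloride contribution → 1.009 μm/a
  total first-year rate 1.379 μm/a
  mass loss = 1.379 μm/a × 7.14 g/cm³ = 9.848 g·m⁻²·a⁻¹
copper: T>10 °C ⇒ hinge -0.080·(20.7−10) = -0.8560
  sulphur-dioxide contribution → 0.3833 μm/a
  chloride contribution → 1.295 μm/a
  ⇒ r_corr(copper) = 1.679 μm/a
  mass loss = 1.679 μm/a × 8.96 g/cm³ = 15.04 g·m⁻²·a⁻¹
Ordering by g·m⁻²·a⁻¹: copper (15) > zinc (9.85)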